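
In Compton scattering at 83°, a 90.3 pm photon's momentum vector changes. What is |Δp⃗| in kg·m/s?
9.6132e-24 kg·m/s

Photon momentum magnitude is p = h/λ.

Initial momentum:
p₀ = h/λ = 6.6261e-34/9.0300e-11 = 7.3378e-24 kg·m/s

After scattering:
λ' = λ + Δλ = 90.3 + 2.1306 = 92.4306 pm
p' = h/λ' = 6.6261e-34/9.2431e-11 = 7.1687e-24 kg·m/s

Momentum is a vector; the scattered photon's direction makes angle θ = 83° with the incident direction. The magnitude of the vector change Δp⃗ = p⃗₀ − p⃗' is found from the law of cosines:
|Δp⃗|² = p₀² + p'² − 2p₀p'cos θ
|Δp⃗|² = (7.3378e-24)² + (7.1687e-24)² − 2·7.3378e-24·7.1687e-24·cos(83°)
|Δp⃗| = 9.6132e-24 kg·m/s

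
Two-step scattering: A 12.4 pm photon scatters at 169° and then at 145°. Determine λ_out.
21.6219 pm

Apply Compton shift twice:

First scattering at θ₁ = 169°:
Δλ₁ = λ_C(1 - cos(169°))
Δλ₁ = 2.4263 × 1.9816
Δλ₁ = 4.8080 pm

After first scattering:
λ₁ = 12.4 + 4.8080 = 17.2080 pm

Second scattering at θ₂ = 145°:
Δλ₂ = λ_C(1 - cos(145°))
Δλ₂ = 2.4263 × 1.8192
Δλ₂ = 4.4138 pm

Final wavelength:
λ₂ = 17.2080 + 4.4138 = 21.6219 pm

Total shift: Δλ_total = 4.8080 + 4.4138 = 9.2219 pm

(Intermediate values are shown rounded; full precision is carried through to the final answer.)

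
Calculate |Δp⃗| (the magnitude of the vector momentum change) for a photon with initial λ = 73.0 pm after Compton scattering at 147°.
1.6905e-23 kg·m/s

Photon momentum magnitude is p = h/λ.

Initial momentum:
p₀ = h/λ = 6.6261e-34/7.3000e-11 = 9.0768e-24 kg·m/s

After scattering:
λ' = λ + Δλ = 73.0 + 4.4612 = 77.4612 pm
p' = h/λ' = 6.6261e-34/7.7461e-11 = 8.5541e-24 kg·m/s

Momentum is a vector; the scattered photon's direction makes angle θ = 147° with the incident direction. The magnitude of the vector change Δp⃗ = p⃗₀ − p⃗' is found from the law of cosines:
|Δp⃗|² = p₀² + p'² − 2p₀p'cos θ
|Δp⃗|² = (9.0768e-24)² + (8.5541e-24)² − 2·9.0768e-24·8.5541e-24·cos(147°)
|Δp⃗| = 1.6905e-23 kg·m/s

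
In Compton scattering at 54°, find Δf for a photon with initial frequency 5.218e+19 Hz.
7.737e+18 Hz (decrease)

Convert frequency to wavelength (c = 299792458 m/s):
λ₀ = c/f₀ = 299792458/5.218e+19 = 5.7453518e-12 m = 5.7454 pm

Calculate Compton shift:
Δλ = λ_C(1 - cos(54°)) = 1.0002 pm

Final wavelength:
λ' = λ₀ + Δλ = 5.7454 + 1.0002 = 6.7455 pm

Final frequency:
f' = c/λ' = 299792458/6.7455127e-12 = 4.4443243e+19 Hz

Frequency shift (decrease):
Δf = f₀ - f' = 5.218e+19 - 4.4443243e+19 = 7.737e+18 Hz

(Intermediate values are shown rounded; full precision is carried through to the final answer.)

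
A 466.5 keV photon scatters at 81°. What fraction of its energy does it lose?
0.4351 (or 43.51%)

Calculate initial and final photon energies:

Initial: E₀ = 466.5 keV → λ₀ = 2.6578 pm
Compton shift: Δλ = 2.0468 pm
Final wavelength: λ' = 4.7045 pm
Final energy: E' = 263.5435 keV

Fractional energy loss:
(E₀ - E')/E₀ = (466.5000 - 263.5435)/466.5000
= 202.9565/466.5000
= 0.4351
= 43.51%

(Intermediate values are shown rounded; full precision is carried through to the final answer.)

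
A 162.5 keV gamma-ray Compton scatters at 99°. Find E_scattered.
118.8081 keV

First convert energy to wavelength:
λ = hc/E, with hc ≈ 1239.842 keV·pm (i.e. 1239.842 eV·nm)

For E = 162.5 keV = 162500 eV:
λ = 1239.842 keV·pm / 162.5 keV
λ = 7.6298 pm

Calculate the Compton shift:
Δλ = λ_C(1 - cos(99°)) = 2.4263 × 1.1564
Δλ = 2.8059 pm

Final wavelength:
λ' = 7.6298 + 2.8059 = 10.4357 pm

Final energy:
E' = hc/λ' = 1239.842 / 10.4357 = 118.8081 keV

(Intermediate values are shown rounded; full precision is carried through to the final answer.)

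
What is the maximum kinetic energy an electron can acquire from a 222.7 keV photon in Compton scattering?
103.7126 keV

Maximum energy transfer occurs at θ = 180° (backscattering).

Initial photon: E₀ = 222.7 keV → λ₀ = 5.5673 pm

Maximum Compton shift (at 180°):
Δλ_max = 2λ_C = 2 × 2.4263 = 4.8526 pm

Final wavelength:
λ' = 5.5673 + 4.8526 = 10.4199 pm

Minimum photon energy (maximum energy to electron):
E'_min = hc/λ' = 118.9874 keV

Maximum electron kinetic energy:
K_max = E₀ - E'_min = 222.7000 - 118.9874 = 103.7126 keV

(Intermediate values are shown rounded; full precision is carried through to the final answer.)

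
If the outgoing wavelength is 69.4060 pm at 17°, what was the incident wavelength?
69.3000 pm

From λ' = λ + Δλ, we have λ = λ' - Δλ

First calculate the Compton shift:
Δλ = λ_C(1 - cos θ)
Δλ = 2.4263 × (1 - cos(17°))
Δλ = 2.4263 × 0.0437
Δλ = 0.1060 pm

Initial wavelength:
λ = λ' - Δλ
λ = 69.4060 - 0.1060
λ = 69.3000 pm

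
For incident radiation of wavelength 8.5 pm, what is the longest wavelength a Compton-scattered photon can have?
13.3526 pm (at θ = 180°)

The Compton shift is Δλ = λ_C(1 − cos θ).

Since cos θ ranges from −1 to 1, the factor (1 − cos θ) ranges from 0 to 2; the maximum shift occurs at θ = 180° (backscattering):
Δλ_max = 2λ_C = 2 × 2.4263 pm = 4.8526 pm

Maximum scattered wavelength:
λ'_max = λ₀ + Δλ_max = 8.5 + 4.8526 = 13.3526 pm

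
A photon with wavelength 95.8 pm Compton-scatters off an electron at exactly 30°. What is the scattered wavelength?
96.1251 pm

Using the Compton formula: λ' = λ + λ_C(1 − cos θ)

For θ = 30°, cos θ = √3/2 (exact) ≈ 0.8660, so:
1 − cos 30° = 1 − (√3/2) ≈ 0.1340

Δλ = λ_C × 0.1340 = 2.4263 × 0.1340 = 0.3251 pm

λ' = 95.8 + 0.3251 = 96.1251 pm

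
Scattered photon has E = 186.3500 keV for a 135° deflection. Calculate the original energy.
493.7000 keV

Convert final energy to wavelength (hc ≈ 1239.842 keV·pm):
λ' = hc/E' = 1239.842 / 186.3500 = 6.6533 pm

Calculate the Compton shift:
Δλ = λ_C(1 - cos(135°))
Δλ = 2.4263 × (1 - cos(135°))
Δλ = 4.1420 pm

Initial wavelength:
λ = λ' - Δλ = 6.6533 - 4.1420 = 2.5113 pm

Initial energy:
E = hc/λ = 1239.842 / 2.5113 = 493.7000 keV

(Intermediate values are shown rounded; full precision is carried through to the final answer.)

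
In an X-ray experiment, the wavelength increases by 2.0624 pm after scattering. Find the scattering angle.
81.37°

From the Compton formula Δλ = λ_C(1 - cos θ), we can solve for θ:

cos θ = 1 - Δλ/λ_C

Given:
- Δλ = 2.0624 pm
- λ_C = h/(m_e·c) ≈ 2.42631024 pm

cos θ = 1 - 2.0624/2.42631024
cos θ = 1 - 0.850015
cos θ = 0.149985

θ = arccos(0.149985)
θ = 81.37°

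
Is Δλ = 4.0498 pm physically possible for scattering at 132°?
Yes, consistent

Calculate the expected shift for θ = 132°:

Δλ_expected = λ_C(1 - cos(132°))
Δλ_expected = 2.4263 × (1 - cos(132°))
Δλ_expected = 2.4263 × 1.6691
Δλ_expected = 4.0498 pm

Given shift: 4.0498 pm
Expected shift: 4.0498 pm
Difference: 0.0000 pm

The values match. This is consistent with Compton scattering at the stated angle.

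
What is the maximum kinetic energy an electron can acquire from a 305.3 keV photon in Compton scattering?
166.2057 keV

Maximum energy transfer occurs at θ = 180° (backscattering).

Initial photon: E₀ = 305.3 keV → λ₀ = 4.0611 pm

Maximum Compton shift (at 180°):
Δλ_max = 2λ_C = 2 × 2.4263 = 4.8526 pm

Final wavelength:
λ' = 4.0611 + 4.8526 = 8.9137 pm

Minimum photon energy (maximum energy to electron):
E'_min = hc/λ' = 139.0943 keV

Maximum electron kinetic energy:
K_max = E₀ - E'_min = 305.3000 - 139.0943 = 166.2057 keV

(Intermediate values are shown rounded; full precision is carried through to the final answer.)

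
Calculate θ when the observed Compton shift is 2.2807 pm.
86.56°

From the Compton formula Δλ = λ_C(1 - cos θ), we can solve for θ:

cos θ = 1 - Δλ/λ_C

Given:
- Δλ = 2.2807 pm
- λ_C = h/(m_e·c) ≈ 2.42631024 pm

cos θ = 1 - 2.2807/2.42631024
cos θ = 1 - 0.939987
cos θ = 0.060013

θ = arccos(0.060013)
θ = 86.56°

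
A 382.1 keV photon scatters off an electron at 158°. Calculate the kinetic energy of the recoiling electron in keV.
225.5692 keV

By energy conservation: K_e = E_initial - E_final

First find the scattered photon energy:
Initial wavelength: λ = hc/E = 3.2448 pm
Compton shift: Δλ = λ_C(1 - cos(158°)) = 4.6759 pm
Final wavelength: λ' = 3.2448 + 4.6759 = 7.9208 pm
Final photon energy: E' = hc/λ' = 156.5308 keV

Electron kinetic energy:
K_e = E - E' = 382.1000 - 156.5308 = 225.5692 keV

(Intermediate values are shown rounded; full precision is carried through to the final answer.)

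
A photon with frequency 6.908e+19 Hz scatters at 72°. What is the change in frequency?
1.925e+19 Hz (decrease)

Convert frequency to wavelength (c = 299792458 m/s):
λ₀ = c/f₀ = 299792458/6.908e+19 = 4.3397866e-12 m = 4.3398 pm

Calculate Compton shift:
Δλ = λ_C(1 - cos(72°)) = 1.6765 pm

Final wavelength:
λ' = λ₀ + Δλ = 4.3398 + 1.6765 = 6.0163 pm

Final frequency:
f' = c/λ' = 299792458/6.0163257e-12 = 4.9829825e+19 Hz

Frequency shift (decrease):
Δf = f₀ - f' = 6.908e+19 - 4.9829825e+19 = 1.925e+19 Hz

(Intermediate values are shown rounded; full precision is carried through to the final answer.)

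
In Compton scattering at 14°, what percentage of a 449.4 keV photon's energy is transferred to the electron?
0.0255 (or 2.55%)

Calculate initial and final photon energies:

Initial: E₀ = 449.4 keV → λ₀ = 2.7589 pm
Compton shift: Δλ = 0.0721 pm
Final wavelength: λ' = 2.8310 pm
Final energy: E' = 437.9590 keV

Fractional energy loss:
(E₀ - E')/E₀ = (449.4000 - 437.9590)/449.4000
= 11.4410/449.4000
= 0.0255
= 2.55%

(Intermediate values are shown rounded; full precision is carried through to the final answer.)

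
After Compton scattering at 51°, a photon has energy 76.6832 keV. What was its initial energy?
81.2000 keV

Convert final energy to wavelength (hc ≈ 1239.842 keV·pm):
λ' = hc/E' = 1239.842 / 76.6832 = 16.1684 pm

Calculate the Compton shift:
Δλ = λ_C(1 - cos(51°))
Δλ = 2.4263 × (1 - cos(51°))
Δλ = 0.8994 pm

Initial wavelength:
λ = λ' - Δλ = 16.1684 - 0.8994 = 15.2690 pm

Initial energy:
E = hc/λ = 1239.842 / 15.2690 = 81.2000 keV

(Intermediate values are shown rounded; full precision is carried through to the final answer.)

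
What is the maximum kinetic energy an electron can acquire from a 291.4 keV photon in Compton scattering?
155.2643 keV

Maximum energy transfer occurs at θ = 180° (backscattering).

Initial photon: E₀ = 291.4 keV → λ₀ = 4.2548 pm

Maximum Compton shift (at 180°):
Δλ_max = 2λ_C = 2 × 2.4263 = 4.8526 pm

Final wavelength:
λ' = 4.2548 + 4.8526 = 9.1074 pm

Minimum photon energy (maximum energy to electron):
E'_min = hc/λ' = 136.1357 keV

Maximum electron kinetic energy:
K_max = E₀ - E'_min = 291.4000 - 136.1357 = 155.2643 keV

(Intermediate values are shown rounded; full precision is carried through to the final answer.)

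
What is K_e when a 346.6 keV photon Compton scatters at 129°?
181.9549 keV

By energy conservation: K_e = E_initial - E_final

First find the scattered photon energy:
Initial wavelength: λ = hc/E = 3.5772 pm
Compton shift: Δλ = λ_C(1 - cos(129°)) = 3.9532 pm
Final wavelength: λ' = 3.5772 + 3.9532 = 7.5304 pm
Final photon energy: E' = hc/λ' = 164.6451 keV

Electron kinetic energy:
K_e = E - E' = 346.6000 - 164.6451 = 181.9549 keV

(Intermediate values are shown rounded; full precision is carried through to the final answer.)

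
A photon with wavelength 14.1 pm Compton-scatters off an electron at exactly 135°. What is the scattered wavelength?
18.2420 pm

Using the Compton formula: λ' = λ + λ_C(1 − cos θ)

For θ = 135°, cos θ = -√2/2 (exact) ≈ -0.7071, so:
1 − cos 135° = 1 − (-√2/2) ≈ 1.7071

Δλ = λ_C × 1.7071 = 2.4263 × 1.7071 = 4.1420 pm

λ' = 14.1 + 4.1420 = 18.2420 pm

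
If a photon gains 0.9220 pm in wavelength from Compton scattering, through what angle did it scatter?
51.68°

From the Compton formula Δλ = λ_C(1 - cos θ), we can solve for θ:

cos θ = 1 - Δλ/λ_C

Given:
- Δλ = 0.9220 pm
- λ_C = h/(m_e·c) ≈ 2.42631024 pm

cos θ = 1 - 0.9220/2.42631024
cos θ = 1 - 0.380001
cos θ = 0.619999

θ = arccos(0.619999)
θ = 51.68°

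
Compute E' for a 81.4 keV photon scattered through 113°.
66.6373 keV

First convert energy to wavelength:
λ = hc/E, with hc ≈ 1239.842 keV·pm (i.e. 1239.842 eV·nm)

For E = 81.4 keV = 81400 eV:
λ = 1239.842 keV·pm / 81.4 keV
λ = 15.2315 pm

Calculate the Compton shift:
Δλ = λ_C(1 - cos(113°)) = 2.4263 × 1.3907
Δλ = 3.3743 pm

Final wavelength:
λ' = 15.2315 + 3.3743 = 18.6058 pm

Final energy:
E' = hc/λ' = 1239.842 / 18.6058 = 66.6373 keV

(Intermediate values are shown rounded; full precision is carried through to the final answer.)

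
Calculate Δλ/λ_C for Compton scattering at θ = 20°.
0.0603 λ_C

The Compton shift formula is:
Δλ = λ_C(1 - cos θ)

Dividing both sides by λ_C:
Δλ/λ_C = 1 - cos θ

For θ = 20°:
Δλ/λ_C = 1 - cos(20°)
Δλ/λ_C = 1 - 0.9397
Δλ/λ_C = 0.0603

This means the shift is 0.0603 × λ_C = 0.1463 pm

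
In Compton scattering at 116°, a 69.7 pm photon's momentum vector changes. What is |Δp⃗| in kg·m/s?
1.5741e-23 kg·m/s

Photon momentum magnitude is p = h/λ.

Initial momentum:
p₀ = h/λ = 6.6261e-34/6.9700e-11 = 9.5066e-24 kg·m/s

After scattering:
λ' = λ + Δλ = 69.7 + 3.4899 = 73.1899 pm
p' = h/λ' = 6.6261e-34/7.3190e-11 = 9.0533e-24 kg·m/s

Momentum is a vector; the scattered photon's direction makes angle θ = 116° with the incident direction. The magnitude of the vector change Δp⃗ = p⃗₀ − p⃗' is found from the law of cosines:
|Δp⃗|² = p₀² + p'² − 2p₀p'cos θ
|Δp⃗|² = (9.5066e-24)² + (9.0533e-24)² − 2·9.5066e-24·9.0533e-24·cos(116°)
|Δp⃗| = 1.5741e-23 kg·m/s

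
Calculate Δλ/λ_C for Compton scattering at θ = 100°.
1.1736 λ_C

The Compton shift formula is:
Δλ = λ_C(1 - cos θ)

Dividing both sides by λ_C:
Δλ/λ_C = 1 - cos θ

For θ = 100°:
Δλ/λ_C = 1 - cos(100°)
Δλ/λ_C = 1 - -0.1736
Δλ/λ_C = 1.1736

This means the shift is 1.1736 × λ_C = 2.8476 pm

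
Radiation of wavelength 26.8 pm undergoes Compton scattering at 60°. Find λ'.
28.0132 pm

Using the Compton formula: λ' = λ + λ_C(1 − cos θ)

For θ = 60°, cos θ = 1/2 (exact) = 0.5000, so:
1 − cos 60° = 1 − (1/2) = 0.5000

Δλ = λ_C × 0.5000 = 2.4263 × 0.5000 = 1.2132 pm

λ' = 26.8 + 1.2132 = 28.0132 pm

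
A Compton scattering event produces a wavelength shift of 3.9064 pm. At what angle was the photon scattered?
127.59°

From the Compton formula Δλ = λ_C(1 - cos θ), we can solve for θ:

cos θ = 1 - Δλ/λ_C

Given:
- Δλ = 3.9064 pm
- λ_C = h/(m_e·c) ≈ 2.42631024 pm

cos θ = 1 - 3.9064/2.42631024
cos θ = 1 - 1.610017
cos θ = -0.610017

θ = arccos(-0.610017)
θ = 127.59°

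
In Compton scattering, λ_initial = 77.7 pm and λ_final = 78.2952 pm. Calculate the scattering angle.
41.00°

First find the wavelength shift:
Δλ = λ' - λ = 78.2952 - 77.7 = 0.5952 pm

Using Δλ = λ_C(1 - cos θ), with λ_C = h/(m_e·c) ≈ 2.42631024 pm:
cos θ = 1 - Δλ/λ_C
cos θ = 1 - 0.5952/2.42631024
cos θ = 0.754689

θ = arccos(0.754689)
θ = 41.00°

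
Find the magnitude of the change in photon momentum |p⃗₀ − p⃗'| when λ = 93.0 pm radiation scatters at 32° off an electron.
3.9201e-24 kg·m/s

Photon momentum magnitude is p = h/λ.

Initial momentum:
p₀ = h/λ = 6.6261e-34/9.3000e-11 = 7.1248e-24 kg·m/s

After scattering:
λ' = λ + Δλ = 93.0 + 0.3687 = 93.3687 pm
p' = h/λ' = 6.6261e-34/9.3369e-11 = 7.0967e-24 kg·m/s

Momentum is a vector; the scattered photon's direction makes angle θ = 32° with the incident direction. The magnitude of the vector change Δp⃗ = p⃗₀ − p⃗' is found from the law of cosines:
|Δp⃗|² = p₀² + p'² − 2p₀p'cos θ
|Δp⃗|² = (7.1248e-24)² + (7.0967e-24)² − 2·7.1248e-24·7.0967e-24·cos(32°)
|Δp⃗| = 3.9201e-24 kg·m/s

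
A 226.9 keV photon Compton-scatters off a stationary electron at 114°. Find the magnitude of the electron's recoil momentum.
1.6625e-22 kg·m/s

The electron is initially at rest, so by conservation of momentum:
p⃗_e = p⃗₀ − p⃗'  (incident photon momentum minus scattered photon momentum)

Photon momentum magnitudes (p = h/λ = E/c):
λ₀ = hc/E₀ = 5.4643 pm → p₀ = h/λ₀ = 1.2126e-22 kg·m/s
Δλ = λ_C(1 − cos 114°) = 3.4132 pm
λ' = 8.8774 pm → p' = h/λ' = 7.4639e-23 kg·m/s

The scattered photon makes angle θ = 114° with the incident direction, so by the law of cosines:
|p⃗_e|² = p₀² + p'² − 2p₀p'cos θ
|p⃗_e|² = (1.2126e-22)² + (7.4639e-23)² − 2·1.2126e-22·7.4639e-23·cos(114°)
|p⃗_e| = 1.6625e-22 kg·m/s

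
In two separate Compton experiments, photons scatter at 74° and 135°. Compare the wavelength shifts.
135° produces the larger shift by a factor of 2.357

Calculate both shifts using Δλ = λ_C(1 - cos θ):

For θ₁ = 74°:
Δλ₁ = 2.4263 × (1 - cos(74°))
Δλ₁ = 2.4263 × 0.7244
Δλ₁ = 1.7575 pm

For θ₂ = 135°:
Δλ₂ = 2.4263 × (1 - cos(135°))
Δλ₂ = 2.4263 × 1.7071
Δλ₂ = 4.1420 pm

The 135° angle produces the larger shift.
Ratio: 4.1420/1.7575 = 2.357

(Intermediate values are shown rounded; full precision is carried through to the final answer.)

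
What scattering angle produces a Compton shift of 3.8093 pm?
124.75°

From the Compton formula Δλ = λ_C(1 - cos θ), we can solve for θ:

cos θ = 1 - Δλ/λ_C

Given:
- Δλ = 3.8093 pm
- λ_C = h/(m_e·c) ≈ 2.42631024 pm

cos θ = 1 - 3.8093/2.42631024
cos θ = 1 - 1.569997
cos θ = -0.569997

θ = arccos(-0.569997)
θ = 124.75°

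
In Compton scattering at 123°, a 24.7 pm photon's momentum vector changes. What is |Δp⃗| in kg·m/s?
4.4077e-23 kg·m/s

Photon momentum magnitude is p = h/λ.

Initial momentum:
p₀ = h/λ = 6.6261e-34/2.4700e-11 = 2.6826e-23 kg·m/s

After scattering:
λ' = λ + Δλ = 24.7 + 3.7478 = 28.4478 pm
p' = h/λ' = 6.6261e-34/2.8448e-11 = 2.3292e-23 kg·m/s

Momentum is a vector; the scattered photon's direction makes angle θ = 123° with the incident direction. The magnitude of the vector change Δp⃗ = p⃗₀ − p⃗' is found from the law of cosines:
|Δp⃗|² = p₀² + p'² − 2p₀p'cos θ
|Δp⃗|² = (2.6826e-23)² + (2.3292e-23)² − 2·2.6826e-23·2.3292e-23·cos(123°)
|Δp⃗| = 4.4077e-23 kg·m/s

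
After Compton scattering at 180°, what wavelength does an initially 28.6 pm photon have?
33.4526 pm

Using the Compton formula: λ' = λ + λ_C(1 − cos θ)

For θ = 180°, cos θ = -1 (exact) = -1.0000, so:
1 − cos 180° = 1 − (-1) = 2.0000

Δλ = λ_C × 2.0000 = 2.4263 × 2.0000 = 4.8526 pm

λ' = 28.6 + 4.8526 = 33.4526 pm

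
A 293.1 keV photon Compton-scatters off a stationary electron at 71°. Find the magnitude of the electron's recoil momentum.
1.6054e-22 kg·m/s

The electron is initially at rest, so by conservation of momentum:
p⃗_e = p⃗₀ − p⃗'  (incident photon momentum minus scattered photon momentum)

Photon momentum magnitudes (p = h/λ = E/c):
λ₀ = hc/E₀ = 4.2301 pm → p₀ = h/λ₀ = 1.5664e-22 kg·m/s
Δλ = λ_C(1 − cos 71°) = 1.6364 pm
λ' = 5.8665 pm → p' = h/λ' = 1.1295e-22 kg·m/s

The scattered photon makes angle θ = 71° with the incident direction, so by the law of cosines:
|p⃗_e|² = p₀² + p'² − 2p₀p'cos θ
|p⃗_e|² = (1.5664e-22)² + (1.1295e-22)² − 2·1.5664e-22·1.1295e-22·cos(71°)
|p⃗_e| = 1.6054e-22 kg·m/s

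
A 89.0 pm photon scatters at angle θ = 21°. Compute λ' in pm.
89.1612 pm

Using the Compton scattering formula:
λ' = λ + Δλ = λ + λ_C(1 - cos θ)

Given:
- Initial wavelength λ = 89.0 pm
- Scattering angle θ = 21°
- Compton wavelength λ_C ≈ 2.4263 pm

Calculate the shift:
Δλ = 2.4263 × (1 - cos(21°))
Δλ = 2.4263 × 0.0664
Δλ = 0.1612 pm

Final wavelength:
λ' = 89.0 + 0.1612 = 89.1612 pm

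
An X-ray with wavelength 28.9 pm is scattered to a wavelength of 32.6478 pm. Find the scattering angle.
123.00°

First find the wavelength shift:
Δλ = λ' - λ = 32.6478 - 28.9 = 3.7478 pm

Using Δλ = λ_C(1 - cos θ), with λ_C = h/(m_e·c) ≈ 2.42631024 pm:
cos θ = 1 - Δλ/λ_C
cos θ = 1 - 3.7478/2.42631024
cos θ = -0.544650

θ = arccos(-0.544650)
θ = 123.00°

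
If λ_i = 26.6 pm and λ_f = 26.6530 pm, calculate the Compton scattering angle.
12.00°

First find the wavelength shift:
Δλ = λ' - λ = 26.6530 - 26.6 = 0.0530 pm

Using Δλ = λ_C(1 - cos θ), with λ_C = h/(m_e·c) ≈ 2.42631024 pm:
cos θ = 1 - Δλ/λ_C
cos θ = 1 - 0.0530/2.42631024
cos θ = 0.978156

θ = arccos(0.978156)
θ = 12.00°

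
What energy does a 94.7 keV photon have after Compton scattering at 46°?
89.6282 keV

First convert energy to wavelength:
λ = hc/E, with hc ≈ 1239.842 keV·pm (i.e. 1239.842 eV·nm)

For E = 94.7 keV = 94700 eV:
λ = 1239.842 keV·pm / 94.7 keV
λ = 13.0923 pm

Calculate the Compton shift:
Δλ = λ_C(1 - cos(46°)) = 2.4263 × 0.3053
Δλ = 0.7409 pm

Final wavelength:
λ' = 13.0923 + 0.7409 = 13.8332 pm

Final energy:
E' = hc/λ' = 1239.842 / 13.8332 = 89.6282 keV

(Intermediate values are shown rounded; full precision is carried through to the final answer.)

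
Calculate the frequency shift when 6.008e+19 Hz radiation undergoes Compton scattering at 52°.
9.460e+18 Hz (decrease)

Convert frequency to wavelength (c = 299792458 m/s):
λ₀ = c/f₀ = 299792458/6.008e+19 = 4.9898878e-12 m = 4.9899 pm

Calculate Compton shift:
Δλ = λ_C(1 - cos(52°)) = 0.9325 pm

Final wavelength:
λ' = λ₀ + Δλ = 4.9899 + 0.9325 = 5.9224 pm

Final frequency:
f' = c/λ' = 299792458/5.9224123e-12 = 5.0619991e+19 Hz

Frequency shift (decrease):
Δf = f₀ - f' = 6.008e+19 - 5.0619991e+19 = 9.460e+18 Hz

(Intermediate values are shown rounded; full precision is carried through to the final answer.)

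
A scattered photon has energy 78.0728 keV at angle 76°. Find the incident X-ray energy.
88.2999 keV

Convert final energy to wavelength (hc ≈ 1239.842 keV·pm):
λ' = hc/E' = 1239.842 / 78.0728 = 15.8806 pm

Calculate the Compton shift:
Δλ = λ_C(1 - cos(76°))
Δλ = 2.4263 × (1 - cos(76°))
Δλ = 1.8393 pm

Initial wavelength:
λ = λ' - Δλ = 15.8806 - 1.8393 = 14.0413 pm

Initial energy:
E = hc/λ = 1239.842 / 14.0413 = 88.2999 keV

(Intermediate values are shown rounded; full precision is carried through to the final answer.)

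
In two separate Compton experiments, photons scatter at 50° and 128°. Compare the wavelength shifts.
128° produces the larger shift by a factor of 4.523

Calculate both shifts using Δλ = λ_C(1 - cos θ):

For θ₁ = 50°:
Δλ₁ = 2.4263 × (1 - cos(50°))
Δλ₁ = 2.4263 × 0.3572
Δλ₁ = 0.8667 pm

For θ₂ = 128°:
Δλ₂ = 2.4263 × (1 - cos(128°))
Δλ₂ = 2.4263 × 1.6157
Δλ₂ = 3.9201 pm

The 128° angle produces the larger shift.
Ratio: 3.9201/0.8667 = 4.523

(Intermediate values are shown rounded; full precision is carried through to the final answer.)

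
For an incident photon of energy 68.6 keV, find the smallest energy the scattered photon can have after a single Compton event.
54.0799 keV (at θ = 180°)

The scattered photon has minimum energy when its wavelength is maximum, i.e., when the Compton shift Δλ = λ_C(1 − cos θ) is maximum. This occurs at θ = 180° (backscattering), giving Δλ_max = 2λ_C = 4.8526 pm.

Initial wavelength: λ₀ = hc/E₀ = 18.0735 pm
Maximum final wavelength: λ'_max = λ₀ + 2λ_C = 18.0735 + 4.8526 = 22.9261 pm
Minimum final energy: E'_min = hc/λ'_max = 54.0799 keV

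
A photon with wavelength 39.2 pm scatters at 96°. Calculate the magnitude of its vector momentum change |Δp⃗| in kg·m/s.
2.4330e-23 kg·m/s

Photon momentum magnitude is p = h/λ.

Initial momentum:
p₀ = h/λ = 6.6261e-34/3.9200e-11 = 1.6903e-23 kg·m/s

After scattering:
λ' = λ + Δλ = 39.2 + 2.6799 = 41.8799 pm
p' = h/λ' = 6.6261e-34/4.1880e-11 = 1.5822e-23 kg·m/s

Momentum is a vector; the scattered photon's direction makes angle θ = 96° with the incident direction. The magnitude of the vector change Δp⃗ = p⃗₀ − p⃗' is found from the law of cosines:
|Δp⃗|² = p₀² + p'² − 2p₀p'cos θ
|Δp⃗|² = (1.6903e-23)² + (1.5822e-23)² − 2·1.6903e-23·1.5822e-23·cos(96°)
|Δp⃗| = 2.4330e-23 kg·m/s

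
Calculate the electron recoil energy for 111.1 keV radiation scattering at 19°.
1.3006 keV

By energy conservation: K_e = E_initial - E_final

First find the scattered photon energy:
Initial wavelength: λ = hc/E = 11.1597 pm
Compton shift: Δλ = λ_C(1 - cos(19°)) = 0.1322 pm
Final wavelength: λ' = 11.1597 + 0.1322 = 11.2919 pm
Final photon energy: E' = hc/λ' = 109.7994 keV

Electron kinetic energy:
K_e = E - E' = 111.1000 - 109.7994 = 1.3006 keV

(Intermediate values are shown rounded; full precision is carried through to the final answer.)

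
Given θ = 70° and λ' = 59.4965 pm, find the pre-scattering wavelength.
57.9000 pm

From λ' = λ + Δλ, we have λ = λ' - Δλ

First calculate the Compton shift:
Δλ = λ_C(1 - cos θ)
Δλ = 2.4263 × (1 - cos(70°))
Δλ = 2.4263 × 0.6580
Δλ = 1.5965 pm

Initial wavelength:
λ = λ' - Δλ
λ = 59.4965 - 1.5965
λ = 57.9000 pm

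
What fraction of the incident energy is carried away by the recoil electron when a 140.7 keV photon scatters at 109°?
0.2674 (or 26.74%)

Calculate initial and final photon energies:

Initial: E₀ = 140.7 keV → λ₀ = 8.8120 pm
Compton shift: Δλ = 3.2162 pm
Final wavelength: λ' = 12.0282 pm
Final energy: E' = 103.0780 keV

Fractional energy loss:
(E₀ - E')/E₀ = (140.7000 - 103.0780)/140.7000
= 37.6220/140.7000
= 0.2674
= 26.74%

(Intermediate values are shown rounded; full precision is carried through to the final answer.)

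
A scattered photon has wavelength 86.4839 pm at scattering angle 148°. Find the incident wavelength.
82.0000 pm

From λ' = λ + Δλ, we have λ = λ' - Δλ

First calculate the Compton shift:
Δλ = λ_C(1 - cos θ)
Δλ = 2.4263 × (1 - cos(148°))
Δλ = 2.4263 × 1.8480
Δλ = 4.4839 pm

Initial wavelength:
λ = λ' - Δλ
λ = 86.4839 - 4.4839
λ = 82.0000 pm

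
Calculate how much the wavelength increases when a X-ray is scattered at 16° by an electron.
0.0940 pm

Using the Compton scattering formula:
Δλ = λ_C(1 - cos θ)

where λ_C = h/(m_e·c) ≈ 2.4263 pm is the Compton wavelength of an electron.

For θ = 16°:
cos(16°) = 0.9613
1 - cos(16°) = 0.0387

Δλ = 2.4263 × 0.0387
Δλ = 0.0940 pm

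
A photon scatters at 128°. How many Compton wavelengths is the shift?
1.6157 λ_C

The Compton shift formula is:
Δλ = λ_C(1 - cos θ)

Dividing both sides by λ_C:
Δλ/λ_C = 1 - cos θ

For θ = 128°:
Δλ/λ_C = 1 - cos(128°)
Δλ/λ_C = 1 - -0.6157
Δλ/λ_C = 1.6157

This means the shift is 1.6157 × λ_C = 3.9201 pm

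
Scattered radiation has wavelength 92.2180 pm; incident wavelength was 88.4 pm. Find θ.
125.00°

First find the wavelength shift:
Δλ = λ' - λ = 92.2180 - 88.4 = 3.8180 pm

Using Δλ = λ_C(1 - cos θ), with λ_C = h/(m_e·c) ≈ 2.42631024 pm:
cos θ = 1 - Δλ/λ_C
cos θ = 1 - 3.8180/2.42631024
cos θ = -0.573583

θ = arccos(-0.573583)
θ = 125.00°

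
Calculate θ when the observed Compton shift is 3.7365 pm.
122.68°

From the Compton formula Δλ = λ_C(1 - cos θ), we can solve for θ:

cos θ = 1 - Δλ/λ_C

Given:
- Δλ = 3.7365 pm
- λ_C = h/(m_e·c) ≈ 2.42631024 pm

cos θ = 1 - 3.7365/2.42631024
cos θ = 1 - 1.539993
cos θ = -0.539993

θ = arccos(-0.539993)
θ = 122.68°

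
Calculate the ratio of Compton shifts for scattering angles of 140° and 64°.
140° produces the larger shift by a factor of 3.145

Calculate both shifts using Δλ = λ_C(1 - cos θ):

For θ₁ = 64°:
Δλ₁ = 2.4263 × (1 - cos(64°))
Δλ₁ = 2.4263 × 0.5616
Δλ₁ = 1.3627 pm

For θ₂ = 140°:
Δλ₂ = 2.4263 × (1 - cos(140°))
Δλ₂ = 2.4263 × 1.7660
Δλ₂ = 4.2850 pm

The 140° angle produces the larger shift.
Ratio: 4.2850/1.3627 = 3.145

(Intermediate values are shown rounded; full precision is carried through to the final answer.)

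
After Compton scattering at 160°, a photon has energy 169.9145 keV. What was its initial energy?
478.5996 keV

Convert final energy to wavelength (hc ≈ 1239.842 keV·pm):
λ' = hc/E' = 1239.842 / 169.9145 = 7.2969 pm

Calculate the Compton shift:
Δλ = λ_C(1 - cos(160°))
Δλ = 2.4263 × (1 - cos(160°))
Δλ = 4.7063 pm

Initial wavelength:
λ = λ' - Δλ = 7.2969 - 4.7063 = 2.5906 pm

Initial energy:
E = hc/λ = 1239.842 / 2.5906 = 478.5996 keV

(Intermediate values are shown rounded; full precision is carried through to the final answer.)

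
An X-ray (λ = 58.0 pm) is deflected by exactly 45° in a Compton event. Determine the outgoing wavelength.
58.7106 pm

Using the Compton formula: λ' = λ + λ_C(1 − cos θ)

For θ = 45°, cos θ = √2/2 (exact) ≈ 0.7071, so:
1 − cos 45° = 1 − (√2/2) ≈ 0.2929

Δλ = λ_C × 0.2929 = 2.4263 × 0.2929 = 0.7106 pm

λ' = 58.0 + 0.7106 = 58.7106 pm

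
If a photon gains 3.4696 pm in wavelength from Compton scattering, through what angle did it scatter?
115.47°

From the Compton formula Δλ = λ_C(1 - cos θ), we can solve for θ:

cos θ = 1 - Δλ/λ_C

Given:
- Δλ = 3.4696 pm
- λ_C = h/(m_e·c) ≈ 2.42631024 pm

cos θ = 1 - 3.4696/2.42631024
cos θ = 1 - 1.429990
cos θ = -0.429990

θ = arccos(-0.429990)
θ = 115.47°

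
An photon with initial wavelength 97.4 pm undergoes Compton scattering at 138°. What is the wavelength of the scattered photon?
101.6294 pm

Using the Compton scattering formula:
λ' = λ + Δλ = λ + λ_C(1 - cos θ)

Given:
- Initial wavelength λ = 97.4 pm
- Scattering angle θ = 138°
- Compton wavelength λ_C ≈ 2.4263 pm

Calculate the shift:
Δλ = 2.4263 × (1 - cos(138°))
Δλ = 2.4263 × 1.7431
Δλ = 4.2294 pm

Final wavelength:
λ' = 97.4 + 4.2294 = 101.6294 pm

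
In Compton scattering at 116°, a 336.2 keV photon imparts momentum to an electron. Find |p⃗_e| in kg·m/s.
2.3526e-22 kg·m/s

The electron is initially at rest, so by conservation of momentum:
p⃗_e = p⃗₀ − p⃗'  (incident photon momentum minus scattered photon momentum)

Photon momentum magnitudes (p = h/λ = E/c):
λ₀ = hc/E₀ = 3.6878 pm → p₀ = h/λ₀ = 1.7967e-22 kg·m/s
Δλ = λ_C(1 − cos 116°) = 3.4899 pm
λ' = 7.1777 pm → p' = h/λ' = 9.2314e-23 kg·m/s

The scattered photon makes angle θ = 116° with the incident direction, so by the law of cosines:
|p⃗_e|² = p₀² + p'² − 2p₀p'cos θ
|p⃗_e|² = (1.7967e-22)² + (9.2314e-23)² − 2·1.7967e-22·9.2314e-23·cos(116°)
|p⃗_e| = 2.3526e-22 kg·m/s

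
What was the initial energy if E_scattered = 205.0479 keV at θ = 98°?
377.7001 keV

Convert final energy to wavelength (hc ≈ 1239.842 keV·pm):
λ' = hc/E' = 1239.842 / 205.0479 = 6.0466 pm

Calculate the Compton shift:
Δλ = λ_C(1 - cos(98°))
Δλ = 2.4263 × (1 - cos(98°))
Δλ = 2.7640 pm

Initial wavelength:
λ = λ' - Δλ = 6.0466 - 2.7640 = 3.2826 pm

Initial energy:
E = hc/λ = 1239.842 / 3.2826 = 377.7001 keV

(Intermediate values are shown rounded; full precision is carried through to the final answer.)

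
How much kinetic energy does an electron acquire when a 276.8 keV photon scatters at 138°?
134.4303 keV

By energy conservation: K_e = E_initial - E_final

First find the scattered photon energy:
Initial wavelength: λ = hc/E = 4.4792 pm
Compton shift: Δλ = λ_C(1 - cos(138°)) = 4.2294 pm
Final wavelength: λ' = 4.4792 + 4.2294 = 8.7086 pm
Final photon energy: E' = hc/λ' = 142.3697 keV

Electron kinetic energy:
K_e = E - E' = 276.8000 - 142.3697 = 134.4303 keV

(Intermediate values are shown rounded; full precision is carried through to the final answer.)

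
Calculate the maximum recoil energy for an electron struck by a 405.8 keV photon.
249.0152 keV

Maximum energy transfer occurs at θ = 180° (backscattering).

Initial photon: E₀ = 405.8 keV → λ₀ = 3.0553 pm

Maximum Compton shift (at 180°):
Δλ_max = 2λ_C = 2 × 2.4263 = 4.8526 pm

Final wavelength:
λ' = 3.0553 + 4.8526 = 7.9079 pm

Minimum photon energy (maximum energy to electron):
E'_min = hc/λ' = 156.7848 keV

Maximum electron kinetic energy:
K_max = E₀ - E'_min = 405.8000 - 156.7848 = 249.0152 keV

(Intermediate values are shown rounded; full precision is carried through to the final answer.)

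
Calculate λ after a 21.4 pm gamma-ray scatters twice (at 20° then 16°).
21.6403 pm

Apply Compton shift twice:

First scattering at θ₁ = 20°:
Δλ₁ = λ_C(1 - cos(20°))
Δλ₁ = 2.4263 × 0.0603
Δλ₁ = 0.1463 pm

After first scattering:
λ₁ = 21.4 + 0.1463 = 21.5463 pm

Second scattering at θ₂ = 16°:
Δλ₂ = λ_C(1 - cos(16°))
Δλ₂ = 2.4263 × 0.0387
Δλ₂ = 0.0940 pm

Final wavelength:
λ₂ = 21.5463 + 0.0940 = 21.6403 pm

Total shift: Δλ_total = 0.1463 + 0.0940 = 0.2403 pm

(Intermediate values are shown rounded; full precision is carried through to the final answer.)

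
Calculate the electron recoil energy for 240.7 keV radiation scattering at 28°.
12.5778 keV

By energy conservation: K_e = E_initial - E_final

First find the scattered photon energy:
Initial wavelength: λ = hc/E = 5.1510 pm
Compton shift: Δλ = λ_C(1 - cos(28°)) = 0.2840 pm
Final wavelength: λ' = 5.1510 + 0.2840 = 5.4350 pm
Final photon energy: E' = hc/λ' = 228.1222 keV

Electron kinetic energy:
K_e = E - E' = 240.7000 - 228.1222 = 12.5778 keV

(Intermediate values are shown rounded; full precision is carried through to the final answer.)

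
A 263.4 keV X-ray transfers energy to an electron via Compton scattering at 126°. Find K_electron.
118.5507 keV

By energy conservation: K_e = E_initial - E_final

First find the scattered photon energy:
Initial wavelength: λ = hc/E = 4.7071 pm
Compton shift: Δλ = λ_C(1 - cos(126°)) = 3.8525 pm
Final wavelength: λ' = 4.7071 + 3.8525 = 8.5595 pm
Final photon energy: E' = hc/λ' = 144.8493 keV

Electron kinetic energy:
K_e = E - E' = 263.4000 - 144.8493 = 118.5507 keV

(Intermediate values are shown rounded; full precision is carried through to the final answer.)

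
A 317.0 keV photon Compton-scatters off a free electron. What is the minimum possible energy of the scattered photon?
141.4732 keV (at θ = 180°)

The scattered photon has minimum energy when its wavelength is maximum, i.e., when the Compton shift Δλ = λ_C(1 − cos θ) is maximum. This occurs at θ = 180° (backscattering), giving Δλ_max = 2λ_C = 4.8526 pm.

Initial wavelength: λ₀ = hc/E₀ = 3.9112 pm
Maximum final wavelength: λ'_max = λ₀ + 2λ_C = 3.9112 + 4.8526 = 8.7638 pm
Minimum final energy: E'_min = hc/λ'_max = 141.4732 keV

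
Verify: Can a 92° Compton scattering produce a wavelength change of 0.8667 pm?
No, inconsistent

Calculate the expected shift for θ = 92°:

Δλ_expected = λ_C(1 - cos(92°))
Δλ_expected = 2.4263 × (1 - cos(92°))
Δλ_expected = 2.4263 × 1.0349
Δλ_expected = 2.5110 pm

Given shift: 0.8667 pm
Expected shift: 2.5110 pm
Difference: 1.6443 pm

The values do not match. The given shift corresponds to θ ≈ 50.0°, not 92°.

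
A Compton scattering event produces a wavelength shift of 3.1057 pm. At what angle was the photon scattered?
106.26°

From the Compton formula Δλ = λ_C(1 - cos θ), we can solve for θ:

cos θ = 1 - Δλ/λ_C

Given:
- Δλ = 3.1057 pm
- λ_C = h/(m_e·c) ≈ 2.42631024 pm

cos θ = 1 - 3.1057/2.42631024
cos θ = 1 - 1.280009
cos θ = -0.280009

θ = arccos(-0.280009)
θ = 106.26°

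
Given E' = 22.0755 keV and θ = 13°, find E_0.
22.1000 keV

Convert final energy to wavelength (hc ≈ 1239.842 keV·pm):
λ' = hc/E' = 1239.842 / 22.0755 = 56.1637 pm

Calculate the Compton shift:
Δλ = λ_C(1 - cos(13°))
Δλ = 2.4263 × (1 - cos(13°))
Δλ = 0.0622 pm

Initial wavelength:
λ = λ' - Δλ = 56.1637 - 0.0622 = 56.1015 pm

Initial energy:
E = hc/λ = 1239.842 / 56.1015 = 22.1000 keV

(Intermediate values are shown rounded; full precision is carried through to the final answer.)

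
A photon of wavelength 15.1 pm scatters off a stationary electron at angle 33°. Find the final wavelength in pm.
15.4914 pm

Using the Compton scattering formula:
λ' = λ + Δλ = λ + λ_C(1 - cos θ)

Given:
- Initial wavelength λ = 15.1 pm
- Scattering angle θ = 33°
- Compton wavelength λ_C ≈ 2.4263 pm

Calculate the shift:
Δλ = 2.4263 × (1 - cos(33°))
Δλ = 2.4263 × 0.1613
Δλ = 0.3914 pm

Final wavelength:
λ' = 15.1 + 0.3914 = 15.4914 pm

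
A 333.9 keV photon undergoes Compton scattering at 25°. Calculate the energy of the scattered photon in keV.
314.6376 keV

First convert energy to wavelength:
λ = hc/E, with hc ≈ 1239.842 keV·pm (i.e. 1239.842 eV·nm)

For E = 333.9 keV = 333900 eV:
λ = 1239.842 keV·pm / 333.9 keV
λ = 3.7132 pm

Calculate the Compton shift:
Δλ = λ_C(1 - cos(25°)) = 2.4263 × 0.0937
Δλ = 0.2273 pm

Final wavelength:
λ' = 3.7132 + 0.2273 = 3.9405 pm

Final energy:
E' = hc/λ' = 1239.842 / 3.9405 = 314.6376 keV

(Intermediate values are shown rounded; full precision is carried through to the final answer.)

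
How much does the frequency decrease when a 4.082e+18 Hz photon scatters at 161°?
2.465e+17 Hz (decrease)

Convert frequency to wavelength (c = 299792458 m/s):
λ₀ = c/f₀ = 299792458/4.082e+18 = 7.3442542e-11 m = 73.4425 pm

Calculate Compton shift:
Δλ = λ_C(1 - cos(161°)) = 4.7204 pm

Final wavelength:
λ' = λ₀ + Δλ = 73.4425 + 4.7204 = 78.1630 pm

Final frequency:
f' = c/λ' = 299792458/7.8162974e-11 = 3.8354792e+18 Hz

Frequency shift (decrease):
Δf = f₀ - f' = 4.082e+18 - 3.8354792e+18 = 2.465e+17 Hz

(Intermediate values are shown rounded; full precision is carried through to the final answer.)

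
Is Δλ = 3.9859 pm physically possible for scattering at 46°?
No, inconsistent

Calculate the expected shift for θ = 46°:

Δλ_expected = λ_C(1 - cos(46°))
Δλ_expected = 2.4263 × (1 - cos(46°))
Δλ_expected = 2.4263 × 0.3053
Δλ_expected = 0.7409 pm

Given shift: 3.9859 pm
Expected shift: 0.7409 pm
Difference: 3.2451 pm

The values do not match. The given shift corresponds to θ ≈ 130.0°, not 46°.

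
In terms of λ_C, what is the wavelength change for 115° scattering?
1.4226 λ_C

The Compton shift formula is:
Δλ = λ_C(1 - cos θ)

Dividing both sides by λ_C:
Δλ/λ_C = 1 - cos θ

For θ = 115°:
Δλ/λ_C = 1 - cos(115°)
Δλ/λ_C = 1 - -0.4226
Δλ/λ_C = 1.4226

This means the shift is 1.4226 × λ_C = 3.4517 pm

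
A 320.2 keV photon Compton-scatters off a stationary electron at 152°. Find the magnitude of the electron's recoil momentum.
2.4324e-22 kg·m/s

The electron is initially at rest, so by conservation of momentum:
p⃗_e = p⃗₀ − p⃗'  (incident photon momentum minus scattered photon momentum)

Photon momentum magnitudes (p = h/λ = E/c):
λ₀ = hc/E₀ = 3.8721 pm → p₀ = h/λ₀ = 1.7112e-22 kg·m/s
Δλ = λ_C(1 − cos 152°) = 4.5686 pm
λ' = 8.4407 pm → p' = h/λ' = 7.8501e-23 kg·m/s

The scattered photon makes angle θ = 152° with the incident direction, so by the law of cosines:
|p⃗_e|² = p₀² + p'² − 2p₀p'cos θ
|p⃗_e|² = (1.7112e-22)² + (7.8501e-23)² − 2·1.7112e-22·7.8501e-23·cos(152°)
|p⃗_e| = 2.4324e-22 kg·m/s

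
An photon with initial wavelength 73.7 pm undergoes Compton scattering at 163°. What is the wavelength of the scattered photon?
78.4466 pm

Using the Compton scattering formula:
λ' = λ + Δλ = λ + λ_C(1 - cos θ)

Given:
- Initial wavelength λ = 73.7 pm
- Scattering angle θ = 163°
- Compton wavelength λ_C ≈ 2.4263 pm

Calculate the shift:
Δλ = 2.4263 × (1 - cos(163°))
Δλ = 2.4263 × 1.9563
Δλ = 4.7466 pm

Final wavelength:
λ' = 73.7 + 4.7466 = 78.4466 pm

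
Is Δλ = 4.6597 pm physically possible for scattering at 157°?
Yes, consistent

Calculate the expected shift for θ = 157°:

Δλ_expected = λ_C(1 - cos(157°))
Δλ_expected = 2.4263 × (1 - cos(157°))
Δλ_expected = 2.4263 × 1.9205
Δλ_expected = 4.6597 pm

Given shift: 4.6597 pm
Expected shift: 4.6597 pm
Difference: 0.0000 pm

The values match. This is consistent with Compton scattering at the stated angle.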